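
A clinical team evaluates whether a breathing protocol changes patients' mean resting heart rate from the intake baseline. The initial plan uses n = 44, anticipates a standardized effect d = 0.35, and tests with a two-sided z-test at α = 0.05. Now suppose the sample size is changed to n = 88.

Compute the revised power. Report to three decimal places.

With n = 88: δ = d·√n = 0.35 × √88 = 3.2833. Critical value z_{0.025} = 1.960.
Revised power = Φ(δ − 1.960) + Φ(−δ − 1.960) = Φ(1.323) + Φ(-5.243) = 0.9071 + 0.0000 = 0.9071.

Power ≈ 0.907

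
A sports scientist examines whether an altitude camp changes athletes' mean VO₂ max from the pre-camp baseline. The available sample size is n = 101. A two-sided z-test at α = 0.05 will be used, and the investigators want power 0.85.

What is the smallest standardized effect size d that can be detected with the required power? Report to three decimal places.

Required noncentrality: δ = z_{0.025} + z_{0.15} = 1.960 + 1.036 = 2.996.
(Lower-tail contribution to power is negligible for δ > 0.)
δ = d·√n ⇒ d = δ/√n = 2.996/√101 = 0.2982.

d ≈ 0.298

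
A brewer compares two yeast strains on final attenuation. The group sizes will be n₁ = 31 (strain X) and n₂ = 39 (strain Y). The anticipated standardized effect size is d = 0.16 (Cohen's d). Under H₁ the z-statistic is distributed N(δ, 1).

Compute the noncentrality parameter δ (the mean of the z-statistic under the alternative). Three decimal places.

δ ≈ 0.665

The noncentrality parameter scales effect size by the design's sample-size factor: δ = d / √(1/n₁ + 1/n₂) = 0.16 / √(1/31 + 1/39) = 0.6649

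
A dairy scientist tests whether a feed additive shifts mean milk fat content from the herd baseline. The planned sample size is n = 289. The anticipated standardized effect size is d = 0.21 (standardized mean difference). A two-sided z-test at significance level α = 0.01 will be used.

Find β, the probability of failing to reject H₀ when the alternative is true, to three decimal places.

β ≈ 0.160

Noncentrality parameter: δ = d·√n = 0.21 × √289 = 3.5700
Critical value for a two-sided test at α = 0.01: z_{α/2} = 2.576.
Power = Φ(δ − 2.576) + Φ(−δ − 2.576) = Φ(0.994) + Φ(-6.146) = 0.8399 + 0.0000 = 0.8399.
Type II error: β = 1 − power = 1 − 0.8399 = 0.1601.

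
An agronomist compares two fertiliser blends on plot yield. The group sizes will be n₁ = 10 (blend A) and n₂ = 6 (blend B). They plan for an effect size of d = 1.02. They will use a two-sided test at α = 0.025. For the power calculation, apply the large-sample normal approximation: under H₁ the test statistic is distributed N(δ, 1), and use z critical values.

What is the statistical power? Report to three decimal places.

Power ≈ 0.395

Noncentrality parameter: δ = d / √(1/n₁ + 1/n₂) = 1.02 / √(1/10 + 1/6) = 1.9752
Critical value for a two-sided test at α = 0.025: z_{α/2} = 2.241.
Power = Φ(δ − 2.241) + Φ(−δ − 2.241) = Φ(-0.266) + Φ(-4.217) = 0.3950 + 0.0000 = 0.3951.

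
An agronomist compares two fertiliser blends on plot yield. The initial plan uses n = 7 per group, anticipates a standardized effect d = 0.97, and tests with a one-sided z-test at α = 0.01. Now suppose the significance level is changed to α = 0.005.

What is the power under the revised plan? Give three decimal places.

δ = d·√(n/2) = 0.97 × √(7/2) = 1.8147 (unchanged). New critical value: z_{0.005} = 2.576.
Revised power = P(Z > 2.576 − δ) = Φ(-0.761) = 0.2233.

Power ≈ 0.223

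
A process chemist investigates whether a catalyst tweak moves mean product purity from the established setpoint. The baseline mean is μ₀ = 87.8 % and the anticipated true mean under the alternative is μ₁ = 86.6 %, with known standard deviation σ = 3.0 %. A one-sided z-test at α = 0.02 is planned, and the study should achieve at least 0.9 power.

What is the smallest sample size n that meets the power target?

Standardized effect: d = |μ₁ − μ₀| / σ = |86.6 − 87.8| / 3.0 = 0.4000
For power 0.9 need Φ(δ − z_{0.02}) = 0.9, so δ = z_{0.02} + z_{0.10} = 2.054 + 1.282 = 3.335.
δ = d·√n ⇒ n = (δ/d)² = (3.335 / 0.4000)² = 69.53.
Round up to the next whole unit.

n = 70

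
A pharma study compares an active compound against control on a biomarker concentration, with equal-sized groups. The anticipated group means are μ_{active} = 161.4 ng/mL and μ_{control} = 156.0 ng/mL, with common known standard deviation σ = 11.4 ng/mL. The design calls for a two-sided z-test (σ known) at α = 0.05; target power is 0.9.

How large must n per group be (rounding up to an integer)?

Standardized effect: d = |μ_{active} − μ_{control}| / σ = |161.4 − 156.0| / 11.4 = 0.4737
Set Φ(δ − 1.960) = 0.9; then δ − 1.960 = Φ⁻¹(0.9) = 1.282, giving δ = 3.242.
(Ignoring the negligible lower-tail rejection probability gives the usual closed-form inversion.)
δ = d·√(n/2) ⇒ n = 2(δ/d)² = 2 × (3.242 / 0.4737)² = 93.66.
Rounding up, n = 94 per group.

n = 94 per group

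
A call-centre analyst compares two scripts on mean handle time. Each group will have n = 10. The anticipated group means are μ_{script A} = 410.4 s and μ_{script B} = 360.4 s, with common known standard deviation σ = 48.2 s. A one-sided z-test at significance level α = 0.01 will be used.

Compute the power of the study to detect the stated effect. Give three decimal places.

Standardized effect: d = |μ_{script A} − μ_{script B}| / σ = |410.4 − 360.4| / 48.2 = 1.0373
Noncentrality parameter: δ = d·√(n/2) = 1.0373 × √(10/2) = 2.3196
One-sided α = 0.01 → critical value z_{0.01} = 2.326.
Power = Φ(δ − 2.326) = Φ(-0.007) = 0.4973.

Power ≈ 0.497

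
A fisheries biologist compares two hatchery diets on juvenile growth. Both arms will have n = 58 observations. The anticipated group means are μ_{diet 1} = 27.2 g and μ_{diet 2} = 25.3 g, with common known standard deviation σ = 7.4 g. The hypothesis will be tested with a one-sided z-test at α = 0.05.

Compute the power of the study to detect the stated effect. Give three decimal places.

Power ≈ 0.397

Standardized effect: d = |μ_{diet 1} − μ_{diet 2}| / σ = |27.2 − 25.3| / 7.4 = 0.2568
Noncentrality parameter: δ = d·√(n/2) = 0.2568 × √(58/2) = 1.3827
One-sided α = 0.05 → critical value z_{0.05} = 1.645.
Power = P(Z > 1.645 − δ) = Φ(-0.262) = 0.3966.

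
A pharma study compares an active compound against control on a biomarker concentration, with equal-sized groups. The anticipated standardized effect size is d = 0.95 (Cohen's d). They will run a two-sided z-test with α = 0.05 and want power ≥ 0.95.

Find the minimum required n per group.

For power 0.95 need Φ(δ − z_{0.025}) = 0.95, so δ = z_{0.025} + z_{0.05} = 1.960 + 1.645 = 3.605.
(The Φ(−δ − z_{α/2}) term is vanishingly small for δ > 0 and is dropped in the standard sample-size formula.)
δ = d·√(n/2) ⇒ n = 2(δ/d)² = 2 × (3.605 / 0.95)² = 28.80.
Rounding up, n = 29 per group.

n = 29 per group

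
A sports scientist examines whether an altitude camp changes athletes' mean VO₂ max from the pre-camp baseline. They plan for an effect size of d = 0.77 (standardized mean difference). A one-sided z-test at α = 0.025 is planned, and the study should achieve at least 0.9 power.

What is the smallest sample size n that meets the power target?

n = 18

For power 0.9 need Φ(δ − z_{0.025}) = 0.9, so δ = z_{0.025} + z_{0.10} = 1.960 + 1.282 = 3.242.
δ = d·√n ⇒ n = (δ/d)² = (3.242 / 0.77)² = 17.72.
Rounding up, n = 18.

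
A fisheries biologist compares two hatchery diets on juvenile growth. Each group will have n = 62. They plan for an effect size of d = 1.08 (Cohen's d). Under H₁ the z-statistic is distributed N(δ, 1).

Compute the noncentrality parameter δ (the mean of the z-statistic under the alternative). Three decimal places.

The noncentrality parameter scales effect size by the design's sample-size factor: δ = d·√(n/2) = 1.08 × √(62/2) = 6.0132

δ ≈ 6.013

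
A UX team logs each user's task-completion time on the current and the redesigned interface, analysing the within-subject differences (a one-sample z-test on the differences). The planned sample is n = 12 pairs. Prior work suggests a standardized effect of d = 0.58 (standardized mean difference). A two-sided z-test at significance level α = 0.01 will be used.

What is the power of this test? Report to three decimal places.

Power ≈ 0.285

Noncentrality parameter: δ = d·√n = 0.58 × √12 = 2.0092
Two-sided α = 0.01 → critical value z_{0.005} = 2.576.
Power = Φ(δ − 2.576) + Φ(−δ − 2.576) = Φ(-0.567) + Φ(-4.585) = 0.2855 + 0.0000 = 0.2855.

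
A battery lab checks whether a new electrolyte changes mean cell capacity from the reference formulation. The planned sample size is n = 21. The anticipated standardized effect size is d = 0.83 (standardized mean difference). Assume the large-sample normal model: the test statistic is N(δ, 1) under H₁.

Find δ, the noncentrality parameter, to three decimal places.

δ ≈ 3.804

δ = d·√n = 0.83 × √21 = 3.8035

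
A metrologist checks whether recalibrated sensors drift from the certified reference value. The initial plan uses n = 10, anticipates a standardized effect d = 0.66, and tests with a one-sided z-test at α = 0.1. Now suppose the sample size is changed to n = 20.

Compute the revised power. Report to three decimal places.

Power ≈ 0.953

With n = 20: δ = d·√n = 0.66 × √20 = 2.9516. Critical value z_{0.1} = 1.282.
Revised power = Φ(δ − 1.282) = Φ(1.670) = 0.9525.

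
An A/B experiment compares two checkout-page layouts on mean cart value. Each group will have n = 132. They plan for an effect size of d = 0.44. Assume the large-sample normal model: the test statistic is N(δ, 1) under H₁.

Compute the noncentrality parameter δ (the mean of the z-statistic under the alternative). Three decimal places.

δ = d·√(n/2) = 0.44 × √(132/2) = 3.5746

δ ≈ 3.575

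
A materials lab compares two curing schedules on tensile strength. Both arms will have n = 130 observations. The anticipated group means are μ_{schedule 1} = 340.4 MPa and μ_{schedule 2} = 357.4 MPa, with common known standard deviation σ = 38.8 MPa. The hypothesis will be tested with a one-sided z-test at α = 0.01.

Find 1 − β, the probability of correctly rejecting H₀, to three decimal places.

Power ≈ 0.886

Standardized effect: d = |μ_{schedule 1} − μ_{schedule 2}| / σ = |340.4 − 357.4| / 38.8 = 0.4381
Noncentrality parameter: λ = d·√(n/2) = 0.4381 × √(130/2) = 3.5324
Critical value for a one-sided test at α = 0.01: z_α = 2.326.
Power = P(Z > 2.326 − λ) = Φ(1.206) = 0.8861.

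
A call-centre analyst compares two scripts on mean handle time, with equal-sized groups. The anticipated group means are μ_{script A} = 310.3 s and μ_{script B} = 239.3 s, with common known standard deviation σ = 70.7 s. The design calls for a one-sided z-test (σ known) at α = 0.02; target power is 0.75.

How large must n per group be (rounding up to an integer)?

n = 15 per group

Standardized effect: d = |μ_{script A} − μ_{script B}| / σ = |310.3 − 239.3| / 70.7 = 1.0042
For power 0.75 need Φ(δ − z_{0.02}) = 0.75, so δ = z_{0.02} + z_{0.25} = 2.054 + 0.674 = 2.728.
δ = d·√(n/2) ⇒ n = 2(δ/d)² = 2 × (2.728 / 1.0042)² = 14.76.
Round up to the next whole unit.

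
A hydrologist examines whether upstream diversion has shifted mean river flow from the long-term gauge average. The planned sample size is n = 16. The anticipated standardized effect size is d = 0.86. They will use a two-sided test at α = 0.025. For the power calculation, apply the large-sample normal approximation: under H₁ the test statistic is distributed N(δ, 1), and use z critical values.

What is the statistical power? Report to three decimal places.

Power ≈ 0.885

Noncentrality parameter: δ = d·√n = 0.86 × √16 = 3.4400
Two-sided α = 0.025 → critical value z_{0.0125} = 2.241.
Power = Φ(δ − 2.241) + Φ(−δ − 2.241) = Φ(1.199) + Φ(-5.681) = 0.8847 + 0.0000 = 0.8847.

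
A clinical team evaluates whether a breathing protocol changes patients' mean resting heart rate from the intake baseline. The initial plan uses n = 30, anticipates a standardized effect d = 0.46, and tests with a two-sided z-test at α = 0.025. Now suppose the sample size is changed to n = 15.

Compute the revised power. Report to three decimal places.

With n = 15: δ = d·√n = 0.46 × √15 = 1.7816. Critical value z_{0.0125} = 2.241.
Revised power = Φ(δ − 2.241) + Φ(−δ − 2.241) = Φ(-0.460) + Φ(-4.023) = 0.3228 + 0.0000 = 0.3228.

Power ≈ 0.323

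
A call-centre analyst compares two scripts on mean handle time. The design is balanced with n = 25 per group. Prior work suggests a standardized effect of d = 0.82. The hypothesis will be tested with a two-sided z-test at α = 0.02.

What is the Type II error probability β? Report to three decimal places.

β ≈ 0.283

Noncentrality parameter: δ = d·√(n/2) = 0.82 × √(25/2) = 2.8991
Two-sided α = 0.02 → critical value z_{0.01} = 2.326.
Power = Φ(δ − 2.326) + Φ(−δ − 2.326) = Φ(0.573) + Φ(-5.225) = 0.7166 + 0.0000 = 0.7166.
Type II error: β = 1 − power = 1 − 0.7166 = 0.2834.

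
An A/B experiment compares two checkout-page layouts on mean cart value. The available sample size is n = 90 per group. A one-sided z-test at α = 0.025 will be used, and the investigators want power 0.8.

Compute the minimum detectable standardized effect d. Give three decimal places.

Required noncentrality: δ = z_{0.025} + z_{0.20} = 1.960 + 0.842 = 2.802.
δ = d·√(n/2) ⇒ d = δ/√(n/2) = 2.802/√(90/2) = 0.4176.

d ≈ 0.418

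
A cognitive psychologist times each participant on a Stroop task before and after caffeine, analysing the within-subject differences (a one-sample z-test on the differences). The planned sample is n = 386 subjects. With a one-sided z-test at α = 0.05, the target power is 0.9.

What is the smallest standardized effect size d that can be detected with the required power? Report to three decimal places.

Need Φ(δ − 1.645) = 0.9, so δ = 1.645 + 1.282 = 2.926.
δ = d·√n ⇒ d = δ/√n = 2.926/√386 = 0.1490.

d ≈ 0.149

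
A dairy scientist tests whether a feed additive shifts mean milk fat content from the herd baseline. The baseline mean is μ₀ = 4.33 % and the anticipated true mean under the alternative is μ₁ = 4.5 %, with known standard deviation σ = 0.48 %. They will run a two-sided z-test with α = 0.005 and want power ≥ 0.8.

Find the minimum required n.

Standardized effect: d = |μ₁ − μ₀| / σ = |4.5 − 4.33| / 0.48 = 0.3542
Set Φ(δ − 2.807) = 0.8; then δ − 2.807 = Φ⁻¹(0.8) = 0.842, giving δ = 3.649.
(For δ > 0 the lower-tail rejection region contributes negligibly to power, so the one-term inversion is standard.)
δ = d·√n ⇒ n = (δ/d)² = (3.649 / 0.3542)² = 106.13.
Rounding up, n = 107.

n = 107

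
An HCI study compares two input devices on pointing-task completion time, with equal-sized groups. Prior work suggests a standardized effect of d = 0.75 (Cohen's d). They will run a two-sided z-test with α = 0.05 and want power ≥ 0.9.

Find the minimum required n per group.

For power 0.9 need Φ(δ − z_{0.025}) = 0.9, so δ = z_{0.025} + z_{0.10} = 1.960 + 1.282 = 3.242.
(The Φ(−δ − z_{α/2}) term is vanishingly small for δ > 0 and is dropped in the standard sample-size formula.)
δ = d·√(n/2) ⇒ n = 2(δ/d)² = 2 × (3.242 / 0.75)² = 37.36.
Round up to the next whole unit.

n = 38 per group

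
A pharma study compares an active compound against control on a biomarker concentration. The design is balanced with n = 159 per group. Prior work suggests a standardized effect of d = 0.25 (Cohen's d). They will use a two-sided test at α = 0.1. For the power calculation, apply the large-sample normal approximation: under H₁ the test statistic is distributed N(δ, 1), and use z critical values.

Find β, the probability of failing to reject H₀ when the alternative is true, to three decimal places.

β ≈ 0.279

Noncentrality parameter: λ = d·√(n/2) = 0.25 × √(159/2) = 2.2291
Critical value for a two-sided test at α = 0.1: z_{α/2} = 1.645.
Power = Φ(λ − 1.645) + Φ(−λ − 1.645) = Φ(0.584) + Φ(-3.874) = 0.7205 + 0.0001 = 0.7205.
Type II error: β = 1 − power = 1 − 0.7205 = 0.2795.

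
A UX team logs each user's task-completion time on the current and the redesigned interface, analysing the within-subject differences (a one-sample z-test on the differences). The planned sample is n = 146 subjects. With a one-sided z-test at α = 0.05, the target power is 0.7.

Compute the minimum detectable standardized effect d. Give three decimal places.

d ≈ 0.180

Need Φ(δ − 1.645) = 0.7, so δ = 1.645 + 0.524 = 2.169.
δ = d·√n ⇒ d = δ/√n = 2.169/√146 = 0.1795.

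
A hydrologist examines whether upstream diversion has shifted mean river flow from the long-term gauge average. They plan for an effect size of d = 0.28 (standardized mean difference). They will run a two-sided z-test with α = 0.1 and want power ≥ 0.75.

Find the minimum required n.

For power 0.75 need Φ(δ − z_{0.05}) = 0.75, so δ = z_{0.05} + z_{0.25} = 1.645 + 0.674 = 2.319.
(For δ > 0 the lower-tail rejection region contributes negligibly to power, so the one-term inversion is standard.)
δ = d·√n ⇒ n = (δ/d)² = (2.319 / 0.28)² = 68.61.
Rounding up, n = 69.

n = 69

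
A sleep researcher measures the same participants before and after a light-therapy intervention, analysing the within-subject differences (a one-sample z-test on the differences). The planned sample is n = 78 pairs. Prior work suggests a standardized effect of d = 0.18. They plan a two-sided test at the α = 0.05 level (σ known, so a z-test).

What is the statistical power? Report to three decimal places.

Noncentrality parameter: δ = d·√n = 0.18 × √78 = 1.5897
Two-sided α = 0.05 → critical value z_{0.025} = 1.960.
Power = Φ(δ − 1.960) + Φ(−δ − 1.960) = Φ(-0.370) + Φ(-3.550) = 0.3556 + 0.0002 = 0.3558.

Power ≈ 0.356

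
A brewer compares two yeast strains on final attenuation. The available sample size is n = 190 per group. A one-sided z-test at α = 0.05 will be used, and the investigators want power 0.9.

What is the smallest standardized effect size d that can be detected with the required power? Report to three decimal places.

d ≈ 0.300

Need Φ(δ − 1.645) = 0.9, so δ = 1.645 + 1.282 = 2.926.
δ = d·√(n/2) ⇒ d = δ/√(n/2) = 2.926/√(190/2) = 0.3002.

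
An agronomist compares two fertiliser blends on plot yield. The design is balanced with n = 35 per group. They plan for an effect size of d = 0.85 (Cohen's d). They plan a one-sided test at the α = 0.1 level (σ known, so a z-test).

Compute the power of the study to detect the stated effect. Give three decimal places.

Noncentrality parameter: δ = d·√(n/2) = 0.85 × √(35/2) = 3.5558
One-sided α = 0.1 → critical value z_{0.1} = 1.282.
Power = P(Z > 1.282 − δ) = Φ(2.274) = 0.9885.

Power ≈ 0.989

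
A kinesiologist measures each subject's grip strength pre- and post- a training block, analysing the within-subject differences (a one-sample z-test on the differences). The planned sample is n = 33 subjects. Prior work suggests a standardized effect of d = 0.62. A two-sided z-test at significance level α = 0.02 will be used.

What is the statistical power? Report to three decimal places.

Power ≈ 0.892

Noncentrality parameter: δ = d·√n = 0.62 × √33 = 3.5616
Critical value for a two-sided test at α = 0.02: z_{α/2} = 2.326.
Power = Φ(δ − 2.326) + Φ(−δ − 2.326) = Φ(1.235) + Φ(-5.888) = 0.8916 + 0.0000 = 0.8916.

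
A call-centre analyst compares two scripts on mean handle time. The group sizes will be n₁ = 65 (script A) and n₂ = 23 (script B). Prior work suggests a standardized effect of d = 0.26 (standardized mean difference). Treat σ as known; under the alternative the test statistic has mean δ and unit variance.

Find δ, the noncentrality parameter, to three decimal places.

δ = d / √(1/n₁ + 1/n₂) = 0.26 / √(1/65 + 1/23) = 1.0716

δ ≈ 1.072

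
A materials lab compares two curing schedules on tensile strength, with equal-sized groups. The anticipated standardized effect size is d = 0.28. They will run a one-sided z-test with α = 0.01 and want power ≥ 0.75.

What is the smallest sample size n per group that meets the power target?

n = 230 per group

For power 0.75 need Φ(δ − z_{0.01}) = 0.75, so δ = z_{0.01} + z_{0.25} = 2.326 + 0.674 = 3.001.
δ = d·√(n/2) ⇒ n = 2(δ/d)² = 2 × (3.001 / 0.28)² = 229.72.
Round up to the next whole unit.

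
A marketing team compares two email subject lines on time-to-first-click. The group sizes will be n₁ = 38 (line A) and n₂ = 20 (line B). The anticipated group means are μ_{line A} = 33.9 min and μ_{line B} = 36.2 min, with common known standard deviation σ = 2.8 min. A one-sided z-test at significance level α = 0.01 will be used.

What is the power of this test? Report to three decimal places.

Standardized effect: d = |μ_{line A} − μ_{line B}| / σ = |33.9 − 36.2| / 2.8 = 0.8214
Noncentrality parameter: δ = d / √(1/n₁ + 1/n₂) = 0.8214 / √(1/38 + 1/20) = 2.9735
One-sided α = 0.01 → critical value z_{0.01} = 2.326.
Power = P(Z > 2.326 − δ) = Φ(0.647) = 0.7412.

Power ≈ 0.741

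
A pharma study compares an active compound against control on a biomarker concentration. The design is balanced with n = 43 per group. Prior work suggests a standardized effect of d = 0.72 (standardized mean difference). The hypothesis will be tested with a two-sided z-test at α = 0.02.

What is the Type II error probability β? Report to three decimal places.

β ≈ 0.156

Noncentrality parameter: λ = d·√(n/2) = 0.72 × √(43/2) = 3.3385
Two-sided α = 0.02 → critical value z_{0.01} = 2.326.
Power = Φ(λ − 2.326) + Φ(−λ − 2.326) = Φ(1.012) + Φ(-5.665) = 0.8443 + 0.0000 = 0.8443.
Type II error: β = 1 − power = 1 − 0.8443 = 0.1557.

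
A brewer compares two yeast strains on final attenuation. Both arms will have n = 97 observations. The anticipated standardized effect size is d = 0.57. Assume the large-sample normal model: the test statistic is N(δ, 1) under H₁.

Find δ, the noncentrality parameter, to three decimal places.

δ ≈ 3.970

δ = d·√(n/2) = 0.57 × √(97/2) = 3.9696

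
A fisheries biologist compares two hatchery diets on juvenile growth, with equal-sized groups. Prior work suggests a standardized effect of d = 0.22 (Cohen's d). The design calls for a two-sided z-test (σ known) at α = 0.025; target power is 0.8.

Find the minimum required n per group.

For power 0.8 need Φ(δ − z_{0.0125}) = 0.8, so δ = z_{0.0125} + z_{0.20} = 2.241 + 0.842 = 3.083.
(For δ > 0 the lower-tail rejection region contributes negligibly to power, so the one-term inversion is standard.)
δ = d·√(n/2) ⇒ n = 2(δ/d)² = 2 × (3.083 / 0.22)² = 392.77.
Round up to the next whole unit.

n = 393 per group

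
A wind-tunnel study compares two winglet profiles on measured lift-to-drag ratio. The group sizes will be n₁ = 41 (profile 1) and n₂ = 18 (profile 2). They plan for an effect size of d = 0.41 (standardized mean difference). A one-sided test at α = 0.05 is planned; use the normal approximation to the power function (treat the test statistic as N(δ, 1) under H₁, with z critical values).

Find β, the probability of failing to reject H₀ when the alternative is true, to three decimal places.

β ≈ 0.577

Noncentrality parameter: δ = d / √(1/n₁ + 1/n₂) = 0.41 / √(1/41 + 1/18) = 1.4501
Critical value for a one-sided test at α = 0.05: z_α = 1.645.
Power = P(Z > 1.645 − δ) = Φ(-0.195) = 0.4228.
Type II error: β = 1 − power = 1 − 0.4228 = 0.5772.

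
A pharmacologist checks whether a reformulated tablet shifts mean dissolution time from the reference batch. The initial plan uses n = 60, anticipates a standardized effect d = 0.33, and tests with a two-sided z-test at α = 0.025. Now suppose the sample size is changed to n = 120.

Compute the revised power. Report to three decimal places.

Power ≈ 0.915

With n = 120: δ = d·√n = 0.33 × √120 = 3.6150. Critical value z_{0.0125} = 2.241.
Revised power = Φ(δ − 2.241) + Φ(−δ − 2.241) = Φ(1.374) + Φ(-5.856) = 0.9152 + 0.0000 = 0.9152.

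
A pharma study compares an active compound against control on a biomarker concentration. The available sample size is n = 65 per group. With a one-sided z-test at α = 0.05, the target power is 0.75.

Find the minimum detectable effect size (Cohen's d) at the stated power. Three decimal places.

Required noncentrality: δ = z_{0.05} + z_{0.25} = 1.645 + 0.674 = 2.319.
δ = d·√(n/2) ⇒ d = δ/√(n/2) = 2.319/√(65/2) = 0.4068.

d ≈ 0.407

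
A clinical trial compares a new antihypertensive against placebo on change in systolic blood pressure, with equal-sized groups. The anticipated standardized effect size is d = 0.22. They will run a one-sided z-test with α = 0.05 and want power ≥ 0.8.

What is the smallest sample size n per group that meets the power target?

For power 0.8 need Φ(δ − z_{0.05}) = 0.8, so δ = z_{0.05} + z_{0.20} = 1.645 + 0.842 = 2.486.
δ = d·√(n/2) ⇒ n = 2(δ/d)² = 2 × (2.486 / 0.22)² = 255.48.
Rounding up, n = 256 per group.

n = 256 per group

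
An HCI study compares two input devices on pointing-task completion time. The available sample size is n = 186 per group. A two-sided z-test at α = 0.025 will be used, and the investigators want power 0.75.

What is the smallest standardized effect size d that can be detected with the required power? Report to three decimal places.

d ≈ 0.302

Required noncentrality: δ = z_{0.0125} + z_{0.25} = 2.241 + 0.674 = 2.916.
(Lower-tail contribution to power is negligible for δ > 0.)
δ = d·√(n/2) ⇒ d = δ/√(n/2) = 2.916/√(186/2) = 0.3024.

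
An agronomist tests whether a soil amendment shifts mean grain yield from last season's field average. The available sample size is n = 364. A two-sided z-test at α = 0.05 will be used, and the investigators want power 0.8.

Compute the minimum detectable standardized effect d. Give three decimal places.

d ≈ 0.147

Need Φ(δ − 1.960) = 0.8, so δ = 1.960 + 0.842 = 2.802.
(The second rejection-region term Φ(−δ − z_{α/2}) is negligible and dropped.)
δ = d·√n ⇒ d = δ/√n = 2.802/√364 = 0.1468.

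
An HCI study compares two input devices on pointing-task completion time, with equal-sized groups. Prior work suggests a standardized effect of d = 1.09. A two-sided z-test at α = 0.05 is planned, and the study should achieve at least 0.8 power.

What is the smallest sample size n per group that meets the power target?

Set Φ(δ − 1.960) = 0.8; then δ − 1.960 = Φ⁻¹(0.8) = 0.842, giving δ = 2.802.
(Ignoring the negligible lower-tail rejection probability gives the usual closed-form inversion.)
δ = d·√(n/2) ⇒ n = 2(δ/d)² = 2 × (2.802 / 1.09)² = 13.21.
Round up to the next whole unit.

n = 14 per group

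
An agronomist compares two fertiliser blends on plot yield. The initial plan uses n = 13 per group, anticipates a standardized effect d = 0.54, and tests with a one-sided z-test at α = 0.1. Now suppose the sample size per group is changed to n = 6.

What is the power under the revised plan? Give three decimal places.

Power ≈ 0.365

With n = 6 per group: δ = d·√(n/2) = 0.54 × √(6/2) = 0.9353. Critical value z_{0.1} = 1.282.
Revised power = P(Z > 1.282 − δ) = Φ(-0.346) = 0.3646.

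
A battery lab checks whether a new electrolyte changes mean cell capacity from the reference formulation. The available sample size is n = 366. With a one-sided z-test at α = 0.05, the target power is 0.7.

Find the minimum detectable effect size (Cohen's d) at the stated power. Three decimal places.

Need Φ(δ − 1.645) = 0.7, so δ = 1.645 + 0.524 = 2.169.
δ = d·√n ⇒ d = δ/√n = 2.169/√366 = 0.1134.

d ≈ 0.113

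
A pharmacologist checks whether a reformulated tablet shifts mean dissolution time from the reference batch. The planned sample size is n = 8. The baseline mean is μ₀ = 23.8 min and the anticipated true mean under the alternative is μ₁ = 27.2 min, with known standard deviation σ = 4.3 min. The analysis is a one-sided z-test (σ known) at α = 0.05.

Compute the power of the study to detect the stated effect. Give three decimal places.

Power ≈ 0.723

Standardized effect: d = |μ₁ − μ₀| / σ = |27.2 − 23.8| / 4.3 = 0.7907
Noncentrality parameter: δ = d·√n = 0.7907 × √8 = 2.2364
Critical value for a one-sided test at α = 0.05: z_α = 1.645.
Power = P(Z > 1.645 − δ) = Φ(0.592) = 0.7229.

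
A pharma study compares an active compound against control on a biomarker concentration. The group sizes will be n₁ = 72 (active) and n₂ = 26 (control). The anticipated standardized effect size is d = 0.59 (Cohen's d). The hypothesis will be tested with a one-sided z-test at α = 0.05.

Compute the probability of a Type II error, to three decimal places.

Noncentrality parameter: δ = d / √(1/n₁ + 1/n₂) = 0.59 / √(1/72 + 1/26) = 2.5786
One-sided α = 0.05 → critical value z_{0.05} = 1.645.
Power = P(Z > 1.645 − δ) = Φ(0.934) = 0.8248.
Type II error: β = 1 − power = 1 − 0.8248 = 0.1752.

β ≈ 0.175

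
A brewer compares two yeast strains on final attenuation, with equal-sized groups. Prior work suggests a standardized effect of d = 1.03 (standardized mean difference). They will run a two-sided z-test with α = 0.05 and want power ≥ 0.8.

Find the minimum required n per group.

n = 15 per group

For power 0.8 need Φ(δ − z_{0.025}) = 0.8, so δ = z_{0.025} + z_{0.20} = 1.960 + 0.842 = 2.802.
(For δ > 0 the lower-tail rejection region contributes negligibly to power, so the one-term inversion is standard.)
δ = d·√(n/2) ⇒ n = 2(δ/d)² = 2 × (2.802 / 1.03)² = 14.80.
Rounding up, n = 15 per group.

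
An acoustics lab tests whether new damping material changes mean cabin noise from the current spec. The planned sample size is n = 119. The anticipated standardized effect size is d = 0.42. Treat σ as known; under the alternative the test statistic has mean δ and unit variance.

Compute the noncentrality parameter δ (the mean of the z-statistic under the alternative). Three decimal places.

δ = d·√n = 0.42 × √119 = 4.5817

δ ≈ 4.582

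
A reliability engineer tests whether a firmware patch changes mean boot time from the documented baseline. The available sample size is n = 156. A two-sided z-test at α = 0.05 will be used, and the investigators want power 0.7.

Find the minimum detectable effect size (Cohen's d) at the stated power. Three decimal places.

Required noncentrality: δ = z_{0.025} + z_{0.30} = 1.960 + 0.524 = 2.484.
(The second rejection-region term Φ(−δ − z_{α/2}) is negligible and dropped.)
δ = d·√n ⇒ d = δ/√n = 2.484/√156 = 0.1989.

d ≈ 0.199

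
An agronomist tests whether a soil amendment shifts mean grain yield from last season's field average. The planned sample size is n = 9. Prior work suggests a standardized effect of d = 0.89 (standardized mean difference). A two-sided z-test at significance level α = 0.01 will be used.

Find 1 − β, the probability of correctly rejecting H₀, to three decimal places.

Noncentrality parameter: δ = d·√n = 0.89 × √9 = 2.6700
Critical value for a two-sided test at α = 0.01: z_{α/2} = 2.576.
Power = Φ(δ − 2.576) + Φ(−δ − 2.576) = Φ(0.094) + Φ(-5.246) = 0.5375 + 0.0000 = 0.5375.

Power ≈ 0.538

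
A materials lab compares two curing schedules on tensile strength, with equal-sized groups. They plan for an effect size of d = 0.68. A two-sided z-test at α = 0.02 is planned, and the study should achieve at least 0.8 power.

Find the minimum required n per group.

Set Φ(δ − 2.326) = 0.8; then δ − 2.326 = Φ⁻¹(0.8) = 0.842, giving δ = 3.168.
(Ignoring the negligible lower-tail rejection probability gives the usual closed-form inversion.)
δ = d·√(n/2) ⇒ n = 2(δ/d)² = 2 × (3.168 / 0.68)² = 43.41.
Rounding up, n = 44 per group.

n = 44 per group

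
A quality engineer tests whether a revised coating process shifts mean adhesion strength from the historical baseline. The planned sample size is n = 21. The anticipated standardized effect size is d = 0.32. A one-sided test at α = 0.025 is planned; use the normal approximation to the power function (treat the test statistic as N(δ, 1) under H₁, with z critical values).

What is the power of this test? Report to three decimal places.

Power ≈ 0.311

Noncentrality parameter: δ = d·√n = 0.32 × √21 = 1.4664
One-sided α = 0.025 → critical value z_{0.025} = 1.960.
Power = P(Z > 1.960 − δ) = Φ(-0.494) = 0.3108.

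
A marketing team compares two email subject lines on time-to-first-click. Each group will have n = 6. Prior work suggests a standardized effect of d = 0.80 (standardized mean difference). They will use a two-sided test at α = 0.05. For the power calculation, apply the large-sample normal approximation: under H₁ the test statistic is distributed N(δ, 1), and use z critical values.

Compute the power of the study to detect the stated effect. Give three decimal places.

Power ≈ 0.283

Noncentrality parameter: δ = d·√(n/2) = 0.80 × √(6/2) = 1.3856
Two-sided α = 0.05 → critical value z_{0.025} = 1.960.
Power = Φ(δ − 1.960) + Φ(−δ − 1.960) = Φ(-0.574) + Φ(-3.346) = 0.2829 + 0.0004 = 0.2833.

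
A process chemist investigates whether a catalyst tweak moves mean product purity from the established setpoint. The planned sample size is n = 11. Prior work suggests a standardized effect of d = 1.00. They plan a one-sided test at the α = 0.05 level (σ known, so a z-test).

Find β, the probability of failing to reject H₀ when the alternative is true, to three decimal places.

Noncentrality parameter: δ = d·√n = 1.00 × √11 = 3.3166
One-sided α = 0.05 → critical value z_{0.05} = 1.645.
Power = Φ(δ − 1.645) = Φ(1.672) = 0.9527.
Type II error: β = 1 − power = 1 − 0.9527 = 0.0473.

β ≈ 0.047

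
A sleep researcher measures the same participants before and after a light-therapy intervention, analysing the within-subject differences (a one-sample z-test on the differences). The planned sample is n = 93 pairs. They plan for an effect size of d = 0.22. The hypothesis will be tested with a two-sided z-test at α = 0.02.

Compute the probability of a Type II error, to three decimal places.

Noncentrality parameter: δ = d·√n = 0.22 × √93 = 2.1216
Critical value for a two-sided test at α = 0.02: z_{α/2} = 2.326.
Power = Φ(δ − 2.326) + Φ(−δ − 2.326) = Φ(-0.205) + Φ(-4.448) = 0.4189 + 0.0000 = 0.4189.
Type II error: β = 1 − power = 1 − 0.4189 = 0.5811.

β ≈ 0.581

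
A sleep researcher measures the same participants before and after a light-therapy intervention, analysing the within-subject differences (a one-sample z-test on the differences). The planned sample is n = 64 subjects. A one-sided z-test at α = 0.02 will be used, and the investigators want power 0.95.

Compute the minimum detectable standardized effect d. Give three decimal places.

Need Φ(δ − 2.054) = 0.95, so δ = 2.054 + 1.645 = 3.699.
δ = d·√n ⇒ d = δ/√n = 3.699/√64 = 0.4623.

d ≈ 0.462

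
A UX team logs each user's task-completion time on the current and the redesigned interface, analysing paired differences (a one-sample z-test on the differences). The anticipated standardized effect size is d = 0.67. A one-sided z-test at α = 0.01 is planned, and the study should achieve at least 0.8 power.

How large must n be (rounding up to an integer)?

n = 23

For power 0.8 need Φ(δ − z_{0.01}) = 0.8, so δ = z_{0.01} + z_{0.20} = 2.326 + 0.842 = 3.168.
δ = d·√n ⇒ n = (δ/d)² = (3.168 / 0.67)² = 22.36.
Round up to the next whole unit.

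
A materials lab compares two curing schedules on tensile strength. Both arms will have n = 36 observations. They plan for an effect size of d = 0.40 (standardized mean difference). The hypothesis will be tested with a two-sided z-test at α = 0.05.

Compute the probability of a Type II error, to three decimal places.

Noncentrality parameter: δ = d·√(n/2) = 0.40 × √(36/2) = 1.6971
Two-sided α = 0.05 → critical value z_{0.025} = 1.960.
Power = Φ(δ − 1.960) + Φ(−δ − 1.960) = Φ(-0.263) + Φ(-3.657) = 0.3963 + 0.0001 = 0.3964.
Type II error: β = 1 − power = 1 − 0.3964 = 0.6036.

β ≈ 0.604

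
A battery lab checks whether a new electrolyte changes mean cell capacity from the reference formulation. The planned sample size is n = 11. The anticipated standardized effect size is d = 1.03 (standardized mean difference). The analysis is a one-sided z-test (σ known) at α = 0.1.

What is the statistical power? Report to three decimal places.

Noncentrality parameter: λ = d·√n = 1.03 × √11 = 3.4161
Critical value for a one-sided test at α = 0.1: z_α = 1.282.
Power = Φ(λ − 1.282) = Φ(2.135) = 0.9836.

Power ≈ 0.984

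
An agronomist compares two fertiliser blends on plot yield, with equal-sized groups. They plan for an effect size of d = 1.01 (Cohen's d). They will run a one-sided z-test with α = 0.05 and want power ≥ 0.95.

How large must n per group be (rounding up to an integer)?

For power 0.95 need Φ(δ − z_{0.05}) = 0.95, so δ = z_{0.05} + z_{0.05} = 1.645 + 1.645 = 3.290.
δ = d·√(n/2) ⇒ n = 2(δ/d)² = 2 × (3.290 / 1.01)² = 21.22.
Round up to the next whole unit.

n = 22 per group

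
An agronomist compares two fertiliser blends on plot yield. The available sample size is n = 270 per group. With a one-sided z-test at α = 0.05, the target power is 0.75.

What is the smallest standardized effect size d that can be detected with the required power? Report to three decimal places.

d ≈ 0.200

Need Φ(δ − 1.645) = 0.75, so δ = 1.645 + 0.674 = 2.319.
δ = d·√(n/2) ⇒ d = δ/√(n/2) = 2.319/√(270/2) = 0.1996.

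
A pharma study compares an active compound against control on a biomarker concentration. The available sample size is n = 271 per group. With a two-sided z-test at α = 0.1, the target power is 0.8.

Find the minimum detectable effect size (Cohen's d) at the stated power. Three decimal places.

d ≈ 0.214

Required noncentrality: δ = z_{0.05} + z_{0.20} = 1.645 + 0.842 = 2.486.
(The second rejection-region term Φ(−δ − z_{α/2}) is negligible and dropped.)
δ = d·√(n/2) ⇒ d = δ/√(n/2) = 2.486/√(271/2) = 0.2136.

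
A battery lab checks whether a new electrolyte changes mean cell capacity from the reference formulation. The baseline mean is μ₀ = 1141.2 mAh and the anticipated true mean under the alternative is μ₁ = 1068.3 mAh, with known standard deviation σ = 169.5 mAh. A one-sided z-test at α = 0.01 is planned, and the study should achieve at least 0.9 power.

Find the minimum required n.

Standardized effect: d = |μ₁ − μ₀| / σ = |1068.3 − 1141.2| / 169.5 = 0.4301
For power 0.9 need Φ(δ − z_{0.01}) = 0.9, so δ = z_{0.01} + z_{0.10} = 2.326 + 1.282 = 3.608.
δ = d·√n ⇒ n = (δ/d)² = (3.608 / 0.4301)² = 70.37.
Rounding up, n = 71.

n = 71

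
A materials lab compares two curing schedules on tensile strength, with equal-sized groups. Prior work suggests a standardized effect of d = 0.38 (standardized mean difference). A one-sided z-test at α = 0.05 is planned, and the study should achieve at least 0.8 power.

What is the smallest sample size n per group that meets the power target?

n = 86 per group

Set Φ(δ − 1.645) = 0.8; then δ − 1.645 = Φ⁻¹(0.8) = 0.842, giving δ = 2.486.
δ = d·√(n/2) ⇒ n = 2(δ/d)² = 2 × (2.486 / 0.38)² = 85.63.
Round up to the next whole unit.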